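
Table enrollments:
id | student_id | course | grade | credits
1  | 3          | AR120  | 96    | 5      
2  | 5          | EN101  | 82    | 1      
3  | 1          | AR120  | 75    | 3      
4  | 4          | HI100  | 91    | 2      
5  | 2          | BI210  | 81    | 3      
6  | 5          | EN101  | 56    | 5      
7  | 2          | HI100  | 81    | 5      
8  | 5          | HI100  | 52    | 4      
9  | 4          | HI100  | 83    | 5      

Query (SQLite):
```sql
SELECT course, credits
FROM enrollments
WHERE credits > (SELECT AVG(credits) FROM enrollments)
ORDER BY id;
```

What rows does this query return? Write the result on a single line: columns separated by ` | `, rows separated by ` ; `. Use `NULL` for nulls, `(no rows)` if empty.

Scalar subquery: AVG(credits) over all enrollments rows = 3.666667 (≈; comparison uses full precision).
Keep rows where credits > that value.

AR120 | 5 ; EN101 | 5 ; HI100 | 5 ; HI100 | 4 ; HI100 | 5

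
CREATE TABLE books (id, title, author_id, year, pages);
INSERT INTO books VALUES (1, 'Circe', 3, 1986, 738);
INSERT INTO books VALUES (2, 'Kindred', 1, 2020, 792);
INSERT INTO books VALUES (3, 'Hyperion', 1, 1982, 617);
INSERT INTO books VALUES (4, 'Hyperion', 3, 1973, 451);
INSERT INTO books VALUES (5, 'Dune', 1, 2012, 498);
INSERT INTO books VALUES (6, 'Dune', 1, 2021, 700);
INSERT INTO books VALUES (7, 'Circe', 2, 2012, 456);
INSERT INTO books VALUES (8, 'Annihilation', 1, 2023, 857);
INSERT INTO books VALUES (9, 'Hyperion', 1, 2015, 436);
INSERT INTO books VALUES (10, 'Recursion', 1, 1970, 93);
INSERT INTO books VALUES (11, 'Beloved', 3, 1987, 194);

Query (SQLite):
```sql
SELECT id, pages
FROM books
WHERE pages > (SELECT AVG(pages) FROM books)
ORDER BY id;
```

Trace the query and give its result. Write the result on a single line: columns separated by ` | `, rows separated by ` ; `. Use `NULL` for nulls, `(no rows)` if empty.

Scalar subquery: AVG(pages) over all books rows = 530.181818 (≈; comparison uses full precision).
Keep rows where pages > that value.

1 | 738 ; 2 | 792 ; 3 | 617 ; 6 | 700 ; 8 | 857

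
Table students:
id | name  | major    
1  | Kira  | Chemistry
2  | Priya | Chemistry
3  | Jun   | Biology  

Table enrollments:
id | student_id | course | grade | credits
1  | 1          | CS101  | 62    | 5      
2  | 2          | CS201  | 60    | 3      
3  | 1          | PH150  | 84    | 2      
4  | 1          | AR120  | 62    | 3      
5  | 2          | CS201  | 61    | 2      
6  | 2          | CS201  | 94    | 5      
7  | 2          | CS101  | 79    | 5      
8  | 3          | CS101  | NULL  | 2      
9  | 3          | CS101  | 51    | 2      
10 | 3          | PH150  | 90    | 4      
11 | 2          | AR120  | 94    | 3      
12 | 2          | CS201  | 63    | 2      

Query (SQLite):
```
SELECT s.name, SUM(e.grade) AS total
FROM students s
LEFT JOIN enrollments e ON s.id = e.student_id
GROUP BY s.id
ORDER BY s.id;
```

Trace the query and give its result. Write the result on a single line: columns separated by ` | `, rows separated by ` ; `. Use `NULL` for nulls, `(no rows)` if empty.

LEFT JOIN keeps every students row; unmatched ones get NULL for enrollments columns.
Group by students.id and compute SUM(e.grade). SUM over an all-NULL group is NULL.
  1: ids {1, 3, 4} → SUM(e.grade)=208
  2: ids {2, 5, 6, 7, 11, 12} → SUM(e.grade)=451
  3: ids {8, 9, 10} → SUM(e.grade)=141

Kira | 208 ; Priya | 451 ; Jun | 141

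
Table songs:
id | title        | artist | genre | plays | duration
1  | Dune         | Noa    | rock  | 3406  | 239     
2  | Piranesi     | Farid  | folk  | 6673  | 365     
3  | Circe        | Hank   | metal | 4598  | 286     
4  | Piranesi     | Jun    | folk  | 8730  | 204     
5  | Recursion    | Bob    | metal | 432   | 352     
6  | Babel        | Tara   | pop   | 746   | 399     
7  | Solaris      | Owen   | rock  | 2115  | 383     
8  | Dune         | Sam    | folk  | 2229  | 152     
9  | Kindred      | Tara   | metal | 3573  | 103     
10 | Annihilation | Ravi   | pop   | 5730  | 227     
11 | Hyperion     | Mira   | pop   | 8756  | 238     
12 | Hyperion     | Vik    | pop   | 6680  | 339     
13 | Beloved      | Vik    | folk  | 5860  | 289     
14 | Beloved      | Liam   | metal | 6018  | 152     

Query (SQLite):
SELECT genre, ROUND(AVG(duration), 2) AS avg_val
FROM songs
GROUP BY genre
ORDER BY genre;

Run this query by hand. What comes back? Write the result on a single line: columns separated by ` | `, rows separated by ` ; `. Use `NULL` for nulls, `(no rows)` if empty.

folk | 252.5 ; metal | 223.25 ; pop | 300.75 ; rock | 311

Partition songs by genre; compute ROUND(AVG(duration), 2) within each group.
  folk: ids {2, 4, 8, 13} → ROUND(AVG(duration), 2)=252.5
  metal: ids {3, 5, 9, 14} → ROUND(AVG(duration), 2)=223.25
  pop: ids {6, 10, 11, 12} → ROUND(AVG(duration), 2)=300.75
  rock: ids {1, 7} → ROUND(AVG(duration), 2)=311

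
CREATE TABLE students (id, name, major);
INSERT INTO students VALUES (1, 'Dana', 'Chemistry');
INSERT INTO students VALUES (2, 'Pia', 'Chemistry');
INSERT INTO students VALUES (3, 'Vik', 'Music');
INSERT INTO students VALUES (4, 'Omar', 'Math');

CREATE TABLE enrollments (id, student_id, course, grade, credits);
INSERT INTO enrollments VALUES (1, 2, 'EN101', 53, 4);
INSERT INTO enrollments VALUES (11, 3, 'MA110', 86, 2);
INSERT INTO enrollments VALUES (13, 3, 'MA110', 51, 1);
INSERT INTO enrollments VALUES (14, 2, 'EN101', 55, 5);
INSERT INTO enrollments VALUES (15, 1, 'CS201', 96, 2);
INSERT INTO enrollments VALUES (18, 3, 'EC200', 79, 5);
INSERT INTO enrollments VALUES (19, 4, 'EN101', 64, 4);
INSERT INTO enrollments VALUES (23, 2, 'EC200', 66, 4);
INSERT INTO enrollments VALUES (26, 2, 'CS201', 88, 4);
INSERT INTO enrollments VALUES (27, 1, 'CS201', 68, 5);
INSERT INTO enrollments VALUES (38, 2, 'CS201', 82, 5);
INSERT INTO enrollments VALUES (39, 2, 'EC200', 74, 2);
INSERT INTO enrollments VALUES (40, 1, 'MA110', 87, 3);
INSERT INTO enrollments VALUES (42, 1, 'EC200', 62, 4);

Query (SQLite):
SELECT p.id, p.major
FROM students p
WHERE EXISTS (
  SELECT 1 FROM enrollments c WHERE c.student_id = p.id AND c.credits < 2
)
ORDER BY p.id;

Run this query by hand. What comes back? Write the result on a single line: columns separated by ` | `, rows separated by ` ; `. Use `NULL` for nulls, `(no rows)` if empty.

3 | Music

For each students row, check whether any enrollments with matching student_id has credits < 2.
Keep rows where that is true.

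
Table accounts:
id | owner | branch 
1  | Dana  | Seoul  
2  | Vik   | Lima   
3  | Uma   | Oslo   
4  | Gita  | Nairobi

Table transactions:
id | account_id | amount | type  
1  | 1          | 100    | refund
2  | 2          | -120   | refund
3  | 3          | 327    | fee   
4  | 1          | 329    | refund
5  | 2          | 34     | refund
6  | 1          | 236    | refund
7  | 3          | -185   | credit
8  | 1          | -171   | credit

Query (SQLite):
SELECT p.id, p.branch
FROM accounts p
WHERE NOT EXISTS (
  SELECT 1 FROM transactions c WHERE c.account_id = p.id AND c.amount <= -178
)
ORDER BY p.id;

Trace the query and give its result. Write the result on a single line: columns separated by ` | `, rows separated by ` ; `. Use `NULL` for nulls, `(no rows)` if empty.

For each accounts row, check whether any transactions with matching account_id has amount <= -178.
Keep rows where that is false.

1 | Seoul ; 2 | Lima ; 4 | Nairobi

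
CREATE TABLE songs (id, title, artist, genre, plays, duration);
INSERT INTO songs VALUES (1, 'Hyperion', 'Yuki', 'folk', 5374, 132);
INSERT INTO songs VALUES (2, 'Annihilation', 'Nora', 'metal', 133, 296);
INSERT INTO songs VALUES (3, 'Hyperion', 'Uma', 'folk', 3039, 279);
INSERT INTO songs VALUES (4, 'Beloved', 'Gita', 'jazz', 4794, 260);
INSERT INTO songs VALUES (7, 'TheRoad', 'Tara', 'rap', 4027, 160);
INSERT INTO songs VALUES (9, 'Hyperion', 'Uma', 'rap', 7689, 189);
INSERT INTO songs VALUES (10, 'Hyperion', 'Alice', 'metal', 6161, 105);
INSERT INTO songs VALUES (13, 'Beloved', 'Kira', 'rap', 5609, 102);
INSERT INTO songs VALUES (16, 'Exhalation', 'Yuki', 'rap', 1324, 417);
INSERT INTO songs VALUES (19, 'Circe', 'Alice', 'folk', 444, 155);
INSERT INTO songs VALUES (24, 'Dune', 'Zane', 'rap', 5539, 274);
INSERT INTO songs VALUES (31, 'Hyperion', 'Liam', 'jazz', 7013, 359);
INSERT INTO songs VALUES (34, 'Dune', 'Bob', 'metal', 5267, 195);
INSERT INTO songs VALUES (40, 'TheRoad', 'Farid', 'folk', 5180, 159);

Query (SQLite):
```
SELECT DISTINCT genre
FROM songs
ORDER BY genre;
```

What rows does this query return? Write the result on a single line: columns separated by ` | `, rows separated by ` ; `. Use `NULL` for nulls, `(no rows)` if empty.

Collect distinct genre values from songs.

folk ; jazz ; metal ; rap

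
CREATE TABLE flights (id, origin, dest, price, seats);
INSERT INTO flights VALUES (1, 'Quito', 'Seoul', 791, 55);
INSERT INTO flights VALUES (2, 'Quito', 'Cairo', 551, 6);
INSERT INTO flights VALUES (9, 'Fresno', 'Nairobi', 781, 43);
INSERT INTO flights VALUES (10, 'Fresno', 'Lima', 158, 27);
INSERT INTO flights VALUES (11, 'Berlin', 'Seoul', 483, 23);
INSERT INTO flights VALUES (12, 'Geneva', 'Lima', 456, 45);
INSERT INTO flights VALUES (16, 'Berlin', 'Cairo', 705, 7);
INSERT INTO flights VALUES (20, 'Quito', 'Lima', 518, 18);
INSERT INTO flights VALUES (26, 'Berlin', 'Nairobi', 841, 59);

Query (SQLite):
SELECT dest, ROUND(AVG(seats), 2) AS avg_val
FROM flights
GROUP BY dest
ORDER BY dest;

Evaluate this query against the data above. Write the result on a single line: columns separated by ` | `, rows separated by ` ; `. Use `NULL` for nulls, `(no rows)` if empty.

Cairo | 6.5 ; Lima | 30 ; Nairobi | 51 ; Seoul | 39

Partition flights by dest; compute ROUND(AVG(seats), 2) within each group.
  Cairo: ids {2, 16} → ROUND(AVG(seats), 2)=6.5
  Lima: ids {10, 12, 20} → ROUND(AVG(seats), 2)=30
  Nairobi: ids {9, 26} → ROUND(AVG(seats), 2)=51
  Seoul: ids {1, 11} → ROUND(AVG(seats), 2)=39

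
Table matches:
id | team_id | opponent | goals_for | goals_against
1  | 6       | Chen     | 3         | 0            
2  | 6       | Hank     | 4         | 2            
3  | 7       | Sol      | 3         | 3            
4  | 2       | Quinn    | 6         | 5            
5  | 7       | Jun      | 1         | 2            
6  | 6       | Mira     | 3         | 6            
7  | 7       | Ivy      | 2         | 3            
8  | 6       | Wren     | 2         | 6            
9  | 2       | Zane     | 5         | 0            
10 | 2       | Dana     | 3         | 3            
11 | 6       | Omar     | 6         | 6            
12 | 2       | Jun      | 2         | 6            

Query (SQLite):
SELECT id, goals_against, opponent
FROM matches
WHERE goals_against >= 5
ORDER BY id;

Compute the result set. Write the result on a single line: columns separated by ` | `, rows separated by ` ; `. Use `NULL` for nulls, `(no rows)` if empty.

4 | 5 | Quinn ; 6 | 6 | Mira ; 8 | 6 | Wren ; 11 | 6 | Omar ; 12 | 6 | Jun

goals_against >= 5: ids {4, 6, 8, 11, 12}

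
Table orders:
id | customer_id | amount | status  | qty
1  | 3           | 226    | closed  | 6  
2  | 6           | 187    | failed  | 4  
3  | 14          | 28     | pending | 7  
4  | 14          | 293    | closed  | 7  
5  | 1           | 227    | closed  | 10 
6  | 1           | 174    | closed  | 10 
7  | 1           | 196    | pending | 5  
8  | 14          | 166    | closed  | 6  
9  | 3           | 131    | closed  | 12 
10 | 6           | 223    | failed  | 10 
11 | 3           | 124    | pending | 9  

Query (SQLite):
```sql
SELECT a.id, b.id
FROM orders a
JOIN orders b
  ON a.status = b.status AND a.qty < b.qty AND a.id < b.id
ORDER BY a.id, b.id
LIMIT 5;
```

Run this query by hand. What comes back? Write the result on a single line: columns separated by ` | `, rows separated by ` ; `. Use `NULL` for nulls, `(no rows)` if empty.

1 | 4 ; 1 | 5 ; 1 | 6 ; 1 | 9 ; 2 | 10

Pairs (a,b) with same status, a.qty < b.qty, a.id < b.id.
status groups: closed:{1,4,5,6,8,9} failed:{2,10} pending:{3,7,11}
Ordered by (a.id, b.id); first 5.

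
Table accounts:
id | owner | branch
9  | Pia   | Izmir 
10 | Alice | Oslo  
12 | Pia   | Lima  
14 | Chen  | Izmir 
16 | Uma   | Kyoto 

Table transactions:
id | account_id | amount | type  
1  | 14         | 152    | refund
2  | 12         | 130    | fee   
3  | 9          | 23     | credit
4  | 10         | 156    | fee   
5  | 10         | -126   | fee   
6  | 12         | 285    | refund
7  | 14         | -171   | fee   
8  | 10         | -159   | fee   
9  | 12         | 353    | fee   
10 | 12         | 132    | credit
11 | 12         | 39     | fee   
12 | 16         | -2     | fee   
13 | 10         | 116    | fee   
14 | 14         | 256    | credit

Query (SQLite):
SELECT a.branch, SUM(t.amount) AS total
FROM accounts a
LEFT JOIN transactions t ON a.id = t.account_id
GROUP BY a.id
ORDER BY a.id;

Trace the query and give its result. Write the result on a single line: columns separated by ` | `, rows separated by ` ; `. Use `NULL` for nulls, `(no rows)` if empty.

Izmir | 23 ; Oslo | -13 ; Lima | 939 ; Izmir | 237 ; Kyoto | -2

LEFT JOIN keeps every accounts row; unmatched ones get NULL for transactions columns.
Group by accounts.id and compute SUM(t.amount). SUM over an all-NULL group is NULL.
  9: ids {3} → SUM(t.amount)=23
  10: ids {4, 5, 8, 13} → SUM(t.amount)=-13
  12: ids {2, 6, 9, 10, 11} → SUM(t.amount)=939
  14: ids {1, 7, 14} → SUM(t.amount)=237
  16: ids {12} → SUM(t.amount)=-2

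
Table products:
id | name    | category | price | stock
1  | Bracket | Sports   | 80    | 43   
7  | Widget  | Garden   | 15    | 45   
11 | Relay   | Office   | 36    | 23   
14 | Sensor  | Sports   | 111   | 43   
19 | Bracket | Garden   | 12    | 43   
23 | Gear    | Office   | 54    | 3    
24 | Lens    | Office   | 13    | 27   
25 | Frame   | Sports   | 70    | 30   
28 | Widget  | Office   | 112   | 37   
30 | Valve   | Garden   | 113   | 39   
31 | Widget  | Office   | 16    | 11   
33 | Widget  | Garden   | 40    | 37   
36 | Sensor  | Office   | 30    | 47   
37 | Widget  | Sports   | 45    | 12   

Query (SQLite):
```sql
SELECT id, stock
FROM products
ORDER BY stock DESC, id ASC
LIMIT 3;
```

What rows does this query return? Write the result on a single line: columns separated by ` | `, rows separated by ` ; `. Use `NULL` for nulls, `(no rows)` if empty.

36 | 47 ; 7 | 45 ; 1 | 43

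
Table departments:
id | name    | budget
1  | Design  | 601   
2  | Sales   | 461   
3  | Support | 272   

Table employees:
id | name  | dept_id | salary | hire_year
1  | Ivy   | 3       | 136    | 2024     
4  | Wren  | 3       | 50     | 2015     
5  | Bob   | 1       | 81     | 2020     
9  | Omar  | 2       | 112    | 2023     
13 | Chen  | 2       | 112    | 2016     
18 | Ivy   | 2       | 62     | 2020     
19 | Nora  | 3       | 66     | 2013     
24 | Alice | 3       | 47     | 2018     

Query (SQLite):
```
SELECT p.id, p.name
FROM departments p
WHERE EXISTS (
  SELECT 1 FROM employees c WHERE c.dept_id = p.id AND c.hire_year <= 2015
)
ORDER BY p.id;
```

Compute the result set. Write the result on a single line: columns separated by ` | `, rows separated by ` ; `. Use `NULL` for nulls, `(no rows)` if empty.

3 | Support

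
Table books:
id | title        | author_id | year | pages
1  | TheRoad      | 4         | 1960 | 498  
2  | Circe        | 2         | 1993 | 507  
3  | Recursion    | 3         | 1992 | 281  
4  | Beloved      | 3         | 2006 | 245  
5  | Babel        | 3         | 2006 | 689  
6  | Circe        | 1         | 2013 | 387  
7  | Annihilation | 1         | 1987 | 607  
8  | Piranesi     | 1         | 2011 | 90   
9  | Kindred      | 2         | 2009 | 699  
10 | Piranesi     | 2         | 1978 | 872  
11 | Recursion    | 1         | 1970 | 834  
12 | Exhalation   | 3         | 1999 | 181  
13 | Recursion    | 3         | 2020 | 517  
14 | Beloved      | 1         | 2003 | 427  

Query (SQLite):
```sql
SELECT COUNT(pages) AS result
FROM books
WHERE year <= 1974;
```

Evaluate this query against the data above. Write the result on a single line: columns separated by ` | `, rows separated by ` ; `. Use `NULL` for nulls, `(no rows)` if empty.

Rows where year <= 1974 → pages values: [498, 834].
COUNT(pages) counts non-NULL values → 2.

2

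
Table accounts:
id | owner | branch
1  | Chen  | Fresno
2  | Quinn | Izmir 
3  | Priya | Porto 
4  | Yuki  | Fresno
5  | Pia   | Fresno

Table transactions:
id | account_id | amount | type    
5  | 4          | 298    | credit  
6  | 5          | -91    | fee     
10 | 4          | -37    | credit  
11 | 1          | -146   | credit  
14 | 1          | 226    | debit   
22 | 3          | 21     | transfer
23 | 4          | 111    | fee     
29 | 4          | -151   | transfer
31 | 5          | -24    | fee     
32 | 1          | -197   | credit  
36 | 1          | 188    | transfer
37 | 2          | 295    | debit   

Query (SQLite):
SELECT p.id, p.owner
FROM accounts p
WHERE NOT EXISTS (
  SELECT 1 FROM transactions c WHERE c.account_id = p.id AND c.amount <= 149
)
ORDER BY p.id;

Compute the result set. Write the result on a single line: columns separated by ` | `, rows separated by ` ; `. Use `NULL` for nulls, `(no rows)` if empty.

2 | Quinn

For each accounts row, check whether any transactions with matching account_id has amount <= 149.
Keep rows where that is false.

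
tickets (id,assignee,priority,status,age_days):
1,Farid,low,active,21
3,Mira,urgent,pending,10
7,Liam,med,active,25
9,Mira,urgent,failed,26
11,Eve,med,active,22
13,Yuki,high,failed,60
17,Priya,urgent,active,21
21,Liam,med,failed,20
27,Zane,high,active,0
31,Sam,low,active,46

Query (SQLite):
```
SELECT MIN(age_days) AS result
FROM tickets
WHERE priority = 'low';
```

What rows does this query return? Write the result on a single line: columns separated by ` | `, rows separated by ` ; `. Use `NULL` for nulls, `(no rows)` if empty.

Rows where priority='low' → age_days values: [21, 46].
MIN of non-NULL values = 21.

21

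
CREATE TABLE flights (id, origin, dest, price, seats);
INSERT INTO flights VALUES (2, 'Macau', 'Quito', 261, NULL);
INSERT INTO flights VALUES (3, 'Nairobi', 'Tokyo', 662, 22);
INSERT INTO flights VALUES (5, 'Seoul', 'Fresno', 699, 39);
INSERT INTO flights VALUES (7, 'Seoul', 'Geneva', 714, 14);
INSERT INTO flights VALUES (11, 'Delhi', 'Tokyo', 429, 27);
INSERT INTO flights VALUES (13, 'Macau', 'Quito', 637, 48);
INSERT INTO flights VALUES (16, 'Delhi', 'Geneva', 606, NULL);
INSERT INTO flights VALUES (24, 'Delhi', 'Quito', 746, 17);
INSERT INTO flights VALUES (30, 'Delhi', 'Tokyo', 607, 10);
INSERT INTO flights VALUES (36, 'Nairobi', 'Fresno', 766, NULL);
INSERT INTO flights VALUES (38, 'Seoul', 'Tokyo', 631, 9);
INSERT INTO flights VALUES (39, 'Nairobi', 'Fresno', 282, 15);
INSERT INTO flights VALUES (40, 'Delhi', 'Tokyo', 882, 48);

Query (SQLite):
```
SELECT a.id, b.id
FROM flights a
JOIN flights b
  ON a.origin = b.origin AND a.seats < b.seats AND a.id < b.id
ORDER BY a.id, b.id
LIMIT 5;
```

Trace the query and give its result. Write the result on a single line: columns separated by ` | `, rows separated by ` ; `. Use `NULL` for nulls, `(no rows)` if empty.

11 | 40 ; 24 | 40 ; 30 | 40

Pairs (a,b) with same origin, a.seats < b.seats, a.id < b.id.
origin groups: Delhi:{11,16,24,30,40} Macau:{2,13} Nairobi:{3,36,39} Seoul:{5,7,38}
Ordered by (a.id, b.id); first 5.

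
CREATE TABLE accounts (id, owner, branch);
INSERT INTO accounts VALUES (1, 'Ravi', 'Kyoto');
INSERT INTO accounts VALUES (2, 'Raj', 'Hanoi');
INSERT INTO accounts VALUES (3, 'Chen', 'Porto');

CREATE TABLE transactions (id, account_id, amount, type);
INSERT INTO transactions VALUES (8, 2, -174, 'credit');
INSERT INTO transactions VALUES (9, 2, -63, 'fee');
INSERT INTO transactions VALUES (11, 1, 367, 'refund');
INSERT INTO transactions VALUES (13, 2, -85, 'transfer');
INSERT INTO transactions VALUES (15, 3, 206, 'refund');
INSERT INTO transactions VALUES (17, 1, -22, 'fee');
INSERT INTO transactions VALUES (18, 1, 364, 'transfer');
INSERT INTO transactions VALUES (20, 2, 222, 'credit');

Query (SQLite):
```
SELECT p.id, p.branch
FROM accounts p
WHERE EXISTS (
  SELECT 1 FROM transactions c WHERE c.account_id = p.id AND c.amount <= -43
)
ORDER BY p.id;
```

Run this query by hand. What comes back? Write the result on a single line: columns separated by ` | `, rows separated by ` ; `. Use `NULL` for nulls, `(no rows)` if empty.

For each accounts row, check whether any transactions with matching account_id has amount <= -43.
Keep rows where that is true.

2 | Hanoi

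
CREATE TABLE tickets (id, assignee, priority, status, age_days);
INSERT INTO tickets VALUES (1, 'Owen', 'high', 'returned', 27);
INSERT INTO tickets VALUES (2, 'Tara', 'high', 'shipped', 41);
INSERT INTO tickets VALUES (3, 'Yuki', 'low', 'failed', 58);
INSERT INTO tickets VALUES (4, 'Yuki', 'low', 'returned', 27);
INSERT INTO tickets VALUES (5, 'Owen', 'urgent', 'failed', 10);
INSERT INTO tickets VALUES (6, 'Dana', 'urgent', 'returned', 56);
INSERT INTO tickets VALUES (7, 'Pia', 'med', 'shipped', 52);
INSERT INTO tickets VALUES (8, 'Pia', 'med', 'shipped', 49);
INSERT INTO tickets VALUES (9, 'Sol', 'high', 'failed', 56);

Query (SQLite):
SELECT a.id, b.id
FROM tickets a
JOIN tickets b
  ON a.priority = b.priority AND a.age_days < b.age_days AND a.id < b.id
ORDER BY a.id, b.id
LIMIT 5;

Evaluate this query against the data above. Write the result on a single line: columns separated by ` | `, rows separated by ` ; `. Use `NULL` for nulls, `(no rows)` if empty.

1 | 2 ; 1 | 9 ; 2 | 9 ; 5 | 6

Pairs (a,b) with same priority, a.age_days < b.age_days, a.id < b.id.
priority groups: high:{1,2,9} low:{3,4} med:{7,8} urgent:{5,6}
Ordered by (a.id, b.id); first 5.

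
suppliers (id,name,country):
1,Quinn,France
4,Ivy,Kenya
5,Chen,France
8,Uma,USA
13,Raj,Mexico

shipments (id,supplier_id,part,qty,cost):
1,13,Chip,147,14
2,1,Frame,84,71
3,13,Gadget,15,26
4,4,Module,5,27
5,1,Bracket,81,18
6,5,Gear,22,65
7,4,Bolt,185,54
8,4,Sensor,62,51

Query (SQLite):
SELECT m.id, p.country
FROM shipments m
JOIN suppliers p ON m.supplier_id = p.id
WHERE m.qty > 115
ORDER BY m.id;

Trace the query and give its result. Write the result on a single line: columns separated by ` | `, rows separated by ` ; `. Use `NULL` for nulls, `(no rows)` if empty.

1 | Mexico ; 7 | Kenya

Each shipments row matches the suppliers row where supplier_id = suppliers.id.
Then keep rows with m.qty > 115.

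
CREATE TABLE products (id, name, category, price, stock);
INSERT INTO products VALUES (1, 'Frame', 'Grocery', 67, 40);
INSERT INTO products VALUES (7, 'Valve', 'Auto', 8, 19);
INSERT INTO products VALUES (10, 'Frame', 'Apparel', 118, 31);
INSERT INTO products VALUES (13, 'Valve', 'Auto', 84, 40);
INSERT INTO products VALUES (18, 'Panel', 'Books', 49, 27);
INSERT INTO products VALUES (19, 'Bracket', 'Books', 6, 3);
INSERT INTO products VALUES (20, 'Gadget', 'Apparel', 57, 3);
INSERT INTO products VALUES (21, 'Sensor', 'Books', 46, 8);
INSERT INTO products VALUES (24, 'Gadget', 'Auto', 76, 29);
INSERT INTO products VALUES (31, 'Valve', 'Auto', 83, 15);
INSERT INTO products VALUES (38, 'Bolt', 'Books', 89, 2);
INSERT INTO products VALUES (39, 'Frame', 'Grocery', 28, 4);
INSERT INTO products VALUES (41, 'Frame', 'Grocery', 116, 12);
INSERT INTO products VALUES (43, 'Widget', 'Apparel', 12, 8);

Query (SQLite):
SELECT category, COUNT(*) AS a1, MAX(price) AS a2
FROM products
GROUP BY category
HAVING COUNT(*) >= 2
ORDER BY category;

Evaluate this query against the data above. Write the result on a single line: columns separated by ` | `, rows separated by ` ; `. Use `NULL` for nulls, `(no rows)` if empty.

Apparel | 3 | 118 ; Auto | 4 | 84 ; Books | 4 | 89 ; Grocery | 3 | 116

Group products by category.
Per group compute: COUNT(*), MAX(price).
HAVING: drop groups with fewer than 2 rows.
  Apparel: ids {10, 20, 43} → COUNT(*)=3, MAX(price)=118
  Auto: ids {7, 13, 24, 31} → COUNT(*)=4, MAX(price)=84
  Books: ids {18, 19, 21, 38} → COUNT(*)=4, MAX(price)=89
  Grocery: ids {1, 39, 41} → COUNT(*)=3, MAX(price)=116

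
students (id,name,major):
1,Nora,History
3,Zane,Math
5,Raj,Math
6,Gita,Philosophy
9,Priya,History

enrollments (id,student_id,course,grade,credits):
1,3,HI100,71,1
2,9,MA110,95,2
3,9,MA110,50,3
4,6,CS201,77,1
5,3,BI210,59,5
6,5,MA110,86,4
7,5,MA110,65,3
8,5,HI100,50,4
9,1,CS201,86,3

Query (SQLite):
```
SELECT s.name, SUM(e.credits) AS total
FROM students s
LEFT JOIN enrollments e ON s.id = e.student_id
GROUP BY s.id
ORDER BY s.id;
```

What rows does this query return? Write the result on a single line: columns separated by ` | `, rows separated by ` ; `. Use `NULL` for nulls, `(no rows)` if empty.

Nora | 3 ; Zane | 6 ; Raj | 11 ; Gita | 1 ; Priya | 5

LEFT JOIN keeps every students row; unmatched ones get NULL for enrollments columns.
Group by students.id and compute SUM(e.credits). SUM over an all-NULL group is NULL.
  1: ids {9} → SUM(e.credits)=3
  3: ids {1, 5} → SUM(e.credits)=6
  5: ids {6, 7, 8} → SUM(e.credits)=11
  6: ids {4} → SUM(e.credits)=1
  9: ids {2, 3} → SUM(e.credits)=5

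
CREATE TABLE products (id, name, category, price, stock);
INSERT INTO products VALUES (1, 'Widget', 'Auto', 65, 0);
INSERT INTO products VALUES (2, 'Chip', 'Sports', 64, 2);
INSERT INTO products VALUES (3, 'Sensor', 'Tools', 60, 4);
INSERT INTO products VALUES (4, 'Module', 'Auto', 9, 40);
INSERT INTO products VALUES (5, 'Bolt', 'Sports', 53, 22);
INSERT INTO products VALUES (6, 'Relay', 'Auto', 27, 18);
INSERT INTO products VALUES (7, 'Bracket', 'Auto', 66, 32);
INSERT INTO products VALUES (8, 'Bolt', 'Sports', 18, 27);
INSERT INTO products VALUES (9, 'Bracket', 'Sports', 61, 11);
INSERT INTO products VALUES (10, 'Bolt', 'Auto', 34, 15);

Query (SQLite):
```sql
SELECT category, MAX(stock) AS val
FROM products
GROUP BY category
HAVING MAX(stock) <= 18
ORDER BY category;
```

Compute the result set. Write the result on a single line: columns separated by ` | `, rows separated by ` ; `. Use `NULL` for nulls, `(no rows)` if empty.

Tools | 4

Partition products by category; compute MAX(stock) within each group.
HAVING: keep groups where MAX(stock) <= 18.
  Auto: ids {1, 4, 6, 7, 10} → MAX(stock)=40
  Sports: ids {2, 5, 8, 9} → MAX(stock)=27
  Tools: ids {3} → MAX(stock)=4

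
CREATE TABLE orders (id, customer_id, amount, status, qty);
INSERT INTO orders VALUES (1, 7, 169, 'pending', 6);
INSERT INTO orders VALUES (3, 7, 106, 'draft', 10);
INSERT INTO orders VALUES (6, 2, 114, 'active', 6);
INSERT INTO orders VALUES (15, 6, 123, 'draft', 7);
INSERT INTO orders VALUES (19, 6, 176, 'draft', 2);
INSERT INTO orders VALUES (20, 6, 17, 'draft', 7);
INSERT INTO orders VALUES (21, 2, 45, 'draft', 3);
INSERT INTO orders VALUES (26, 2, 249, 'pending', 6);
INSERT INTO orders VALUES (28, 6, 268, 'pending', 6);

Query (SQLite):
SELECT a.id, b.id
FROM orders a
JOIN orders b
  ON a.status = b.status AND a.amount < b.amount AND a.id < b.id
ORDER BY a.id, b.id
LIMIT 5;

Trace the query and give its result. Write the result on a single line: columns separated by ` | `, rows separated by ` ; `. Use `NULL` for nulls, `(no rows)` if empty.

1 | 26 ; 1 | 28 ; 3 | 15 ; 3 | 19 ; 15 | 19

Pairs (a,b) with same status, a.amount < b.amount, a.id < b.id.
status groups: active:{6} draft:{3,15,19,20,21} pending:{1,26,28}
Ordered by (a.id, b.id); first 5.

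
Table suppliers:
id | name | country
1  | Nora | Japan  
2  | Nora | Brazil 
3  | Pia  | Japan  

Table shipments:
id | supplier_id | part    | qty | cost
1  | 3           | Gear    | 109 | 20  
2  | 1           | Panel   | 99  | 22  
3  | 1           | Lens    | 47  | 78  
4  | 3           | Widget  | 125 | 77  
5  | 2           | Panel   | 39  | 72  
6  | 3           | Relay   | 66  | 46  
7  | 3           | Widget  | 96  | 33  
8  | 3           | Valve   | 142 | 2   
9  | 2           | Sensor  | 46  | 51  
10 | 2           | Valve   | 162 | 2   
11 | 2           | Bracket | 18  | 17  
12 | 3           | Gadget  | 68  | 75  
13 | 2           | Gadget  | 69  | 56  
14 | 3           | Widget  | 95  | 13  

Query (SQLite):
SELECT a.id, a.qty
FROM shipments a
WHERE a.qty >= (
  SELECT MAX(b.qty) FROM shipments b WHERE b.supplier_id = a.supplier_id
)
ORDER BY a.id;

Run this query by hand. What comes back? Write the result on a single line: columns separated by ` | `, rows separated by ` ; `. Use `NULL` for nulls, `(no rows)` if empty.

For each shipments row a, compute MAX(qty) over rows sharing a.supplier_id.
Keep row a if a.qty >= that per-group MAX.
  supplier_id=1: MAX(qty) = 99
  supplier_id=2: MAX(qty) = 162
  supplier_id=3: MAX(qty) = 142

2 | 99 ; 8 | 142 ; 10 | 162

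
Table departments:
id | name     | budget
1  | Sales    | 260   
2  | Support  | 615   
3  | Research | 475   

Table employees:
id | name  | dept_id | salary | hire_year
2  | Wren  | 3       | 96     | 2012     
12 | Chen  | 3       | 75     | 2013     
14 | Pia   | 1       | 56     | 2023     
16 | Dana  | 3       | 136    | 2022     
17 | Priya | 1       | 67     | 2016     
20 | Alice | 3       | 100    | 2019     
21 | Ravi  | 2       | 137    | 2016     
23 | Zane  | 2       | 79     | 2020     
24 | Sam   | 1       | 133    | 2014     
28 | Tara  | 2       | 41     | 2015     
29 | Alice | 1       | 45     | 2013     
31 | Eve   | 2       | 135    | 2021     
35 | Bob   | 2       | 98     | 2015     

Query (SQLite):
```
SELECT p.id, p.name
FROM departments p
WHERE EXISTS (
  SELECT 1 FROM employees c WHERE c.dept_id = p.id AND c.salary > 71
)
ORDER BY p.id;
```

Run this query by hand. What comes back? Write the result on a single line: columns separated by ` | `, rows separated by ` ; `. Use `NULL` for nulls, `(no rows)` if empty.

1 | Sales ; 2 | Support ; 3 | Research

For each departments row, check whether any employees with matching dept_id has salary > 71.
Keep rows where that is true.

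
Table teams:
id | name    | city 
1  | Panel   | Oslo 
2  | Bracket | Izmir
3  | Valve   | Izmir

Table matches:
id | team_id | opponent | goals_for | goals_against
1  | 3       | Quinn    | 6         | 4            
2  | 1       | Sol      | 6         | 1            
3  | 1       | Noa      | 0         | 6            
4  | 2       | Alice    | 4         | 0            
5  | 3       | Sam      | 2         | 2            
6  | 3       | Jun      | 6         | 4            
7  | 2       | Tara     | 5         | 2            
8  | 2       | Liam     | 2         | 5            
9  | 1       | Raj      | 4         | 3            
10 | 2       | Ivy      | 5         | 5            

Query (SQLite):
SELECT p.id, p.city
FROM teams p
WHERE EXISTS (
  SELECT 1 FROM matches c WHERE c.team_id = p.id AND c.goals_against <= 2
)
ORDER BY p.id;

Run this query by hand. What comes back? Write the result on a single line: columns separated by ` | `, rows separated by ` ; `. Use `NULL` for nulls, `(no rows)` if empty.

1 | Oslo ; 2 | Izmir ; 3 | Izmir

For each teams row, check whether any matches with matching team_id has goals_against <= 2.
Keep rows where that is true.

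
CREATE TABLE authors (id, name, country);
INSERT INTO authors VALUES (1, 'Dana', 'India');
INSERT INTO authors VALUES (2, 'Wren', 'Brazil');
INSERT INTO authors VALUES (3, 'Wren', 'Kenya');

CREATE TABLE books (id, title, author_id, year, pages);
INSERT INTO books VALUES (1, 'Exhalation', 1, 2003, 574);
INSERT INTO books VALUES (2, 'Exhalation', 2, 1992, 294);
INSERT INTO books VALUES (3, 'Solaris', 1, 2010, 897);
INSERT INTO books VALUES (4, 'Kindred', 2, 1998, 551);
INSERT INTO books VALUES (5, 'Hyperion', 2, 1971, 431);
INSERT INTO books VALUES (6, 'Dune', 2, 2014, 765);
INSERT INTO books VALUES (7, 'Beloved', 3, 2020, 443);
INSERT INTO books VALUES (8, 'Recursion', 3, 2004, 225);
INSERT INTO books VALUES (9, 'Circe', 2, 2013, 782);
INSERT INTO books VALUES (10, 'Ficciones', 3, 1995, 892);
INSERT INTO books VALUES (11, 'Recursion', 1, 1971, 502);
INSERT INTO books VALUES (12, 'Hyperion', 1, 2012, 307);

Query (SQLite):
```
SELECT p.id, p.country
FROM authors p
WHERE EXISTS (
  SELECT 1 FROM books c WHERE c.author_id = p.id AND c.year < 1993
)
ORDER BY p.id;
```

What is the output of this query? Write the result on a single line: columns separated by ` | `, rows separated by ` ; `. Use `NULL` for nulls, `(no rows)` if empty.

1 | India ; 2 | Brazil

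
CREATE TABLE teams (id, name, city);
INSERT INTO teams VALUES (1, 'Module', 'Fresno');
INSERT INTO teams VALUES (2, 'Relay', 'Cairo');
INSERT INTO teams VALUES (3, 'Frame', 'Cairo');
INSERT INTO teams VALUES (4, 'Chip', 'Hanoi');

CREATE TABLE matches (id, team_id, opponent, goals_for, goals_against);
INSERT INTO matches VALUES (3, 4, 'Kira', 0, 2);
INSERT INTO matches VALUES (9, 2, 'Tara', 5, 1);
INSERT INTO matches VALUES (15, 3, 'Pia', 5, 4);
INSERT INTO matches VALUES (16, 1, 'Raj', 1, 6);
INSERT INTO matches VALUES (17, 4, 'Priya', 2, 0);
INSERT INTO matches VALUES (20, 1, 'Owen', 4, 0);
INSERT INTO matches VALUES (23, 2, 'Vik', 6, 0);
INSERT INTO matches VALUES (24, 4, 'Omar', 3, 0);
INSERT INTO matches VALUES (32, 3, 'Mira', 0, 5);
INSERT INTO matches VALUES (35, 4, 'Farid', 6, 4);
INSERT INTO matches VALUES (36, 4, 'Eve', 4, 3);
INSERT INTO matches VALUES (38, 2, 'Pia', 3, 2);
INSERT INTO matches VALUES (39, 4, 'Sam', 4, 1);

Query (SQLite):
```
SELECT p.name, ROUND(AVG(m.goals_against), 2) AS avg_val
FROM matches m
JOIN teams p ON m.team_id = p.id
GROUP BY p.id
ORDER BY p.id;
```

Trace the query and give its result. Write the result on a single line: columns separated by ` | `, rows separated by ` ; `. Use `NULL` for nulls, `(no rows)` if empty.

Module | 3 ; Relay | 1 ; Frame | 4.5 ; Chip | 1.67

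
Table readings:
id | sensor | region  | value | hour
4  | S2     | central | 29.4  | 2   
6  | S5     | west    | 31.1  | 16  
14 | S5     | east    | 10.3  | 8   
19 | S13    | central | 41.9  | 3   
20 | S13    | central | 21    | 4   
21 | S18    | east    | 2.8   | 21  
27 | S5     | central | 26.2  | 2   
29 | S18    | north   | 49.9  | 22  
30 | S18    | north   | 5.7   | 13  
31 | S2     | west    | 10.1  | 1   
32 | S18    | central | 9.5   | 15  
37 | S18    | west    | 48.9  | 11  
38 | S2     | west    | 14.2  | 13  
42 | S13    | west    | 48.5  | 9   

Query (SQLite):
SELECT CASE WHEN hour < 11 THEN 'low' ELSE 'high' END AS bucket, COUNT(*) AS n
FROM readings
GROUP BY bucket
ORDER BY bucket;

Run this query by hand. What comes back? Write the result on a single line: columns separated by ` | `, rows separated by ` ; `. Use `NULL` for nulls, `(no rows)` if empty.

high | 7 ; low | 7

Bucket rows by hour < 11 → 'low' else 'high'; count each bucket.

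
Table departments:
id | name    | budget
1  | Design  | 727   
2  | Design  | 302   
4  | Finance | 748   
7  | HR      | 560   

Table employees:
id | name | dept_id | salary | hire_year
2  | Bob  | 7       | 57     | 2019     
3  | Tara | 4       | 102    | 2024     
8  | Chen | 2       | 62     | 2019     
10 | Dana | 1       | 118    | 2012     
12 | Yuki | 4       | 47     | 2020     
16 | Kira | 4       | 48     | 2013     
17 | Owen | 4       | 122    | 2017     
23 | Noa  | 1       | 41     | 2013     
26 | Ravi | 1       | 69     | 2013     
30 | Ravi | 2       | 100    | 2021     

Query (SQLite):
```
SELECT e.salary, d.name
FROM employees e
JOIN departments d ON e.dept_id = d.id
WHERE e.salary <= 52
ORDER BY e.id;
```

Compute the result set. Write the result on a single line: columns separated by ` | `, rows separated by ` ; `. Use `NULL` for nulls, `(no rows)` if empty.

Each employees row matches the departments row where dept_id = departments.id.
Then keep rows with e.salary <= 52.

47 | Finance ; 48 | Finance ; 41 | Design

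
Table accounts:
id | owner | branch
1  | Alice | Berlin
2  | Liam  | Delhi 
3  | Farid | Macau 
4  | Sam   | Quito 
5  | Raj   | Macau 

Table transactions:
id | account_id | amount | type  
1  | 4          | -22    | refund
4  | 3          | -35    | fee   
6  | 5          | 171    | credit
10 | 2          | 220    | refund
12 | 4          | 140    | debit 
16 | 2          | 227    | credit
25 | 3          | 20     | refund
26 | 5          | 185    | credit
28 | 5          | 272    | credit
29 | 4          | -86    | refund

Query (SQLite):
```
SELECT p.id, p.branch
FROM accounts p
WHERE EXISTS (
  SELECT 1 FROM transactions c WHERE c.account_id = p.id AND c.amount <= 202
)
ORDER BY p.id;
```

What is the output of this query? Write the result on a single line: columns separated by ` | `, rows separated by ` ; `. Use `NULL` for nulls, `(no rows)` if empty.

For each accounts row, check whether any transactions with matching account_id has amount <= 202.
Keep rows where that is true.

3 | Macau ; 4 | Quito ; 5 | Macau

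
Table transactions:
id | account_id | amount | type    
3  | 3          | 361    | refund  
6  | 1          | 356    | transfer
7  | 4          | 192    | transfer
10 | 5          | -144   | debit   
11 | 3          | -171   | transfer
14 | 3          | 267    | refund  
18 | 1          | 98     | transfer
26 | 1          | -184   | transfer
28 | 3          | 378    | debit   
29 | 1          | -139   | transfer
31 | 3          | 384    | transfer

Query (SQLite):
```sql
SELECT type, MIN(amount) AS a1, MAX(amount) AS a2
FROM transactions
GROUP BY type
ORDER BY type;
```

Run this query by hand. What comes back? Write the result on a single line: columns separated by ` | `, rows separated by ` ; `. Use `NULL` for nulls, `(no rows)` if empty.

debit | -144 | 378 ; refund | 267 | 361 ; transfer | -184 | 384

Group transactions by type.
Per group compute: MIN(amount), MAX(amount).
  debit: ids {10, 28} → MIN(amount)=-144, MAX(amount)=378
  refund: ids {3, 14} → MIN(amount)=267, MAX(amount)=361
  transfer: ids {6, 7, 11, 18, 26, 29, 31} → MIN(amount)=-184, MAX(amount)=384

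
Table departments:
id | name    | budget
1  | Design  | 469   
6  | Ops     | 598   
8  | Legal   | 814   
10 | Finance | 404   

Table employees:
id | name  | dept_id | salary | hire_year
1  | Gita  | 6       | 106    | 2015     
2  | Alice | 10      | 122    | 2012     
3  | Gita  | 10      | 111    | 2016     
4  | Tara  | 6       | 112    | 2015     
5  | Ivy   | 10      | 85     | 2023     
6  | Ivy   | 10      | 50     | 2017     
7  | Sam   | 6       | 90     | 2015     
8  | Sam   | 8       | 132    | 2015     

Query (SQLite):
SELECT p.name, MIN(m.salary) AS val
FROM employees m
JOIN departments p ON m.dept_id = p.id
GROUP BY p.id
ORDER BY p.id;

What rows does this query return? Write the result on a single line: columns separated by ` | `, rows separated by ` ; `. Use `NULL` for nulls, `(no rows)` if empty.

Join each employees row to its departments via dept_id.
Group joined rows by departments.id; compute MIN(m.salary) per group.
  6: ids {1, 4, 7} → MIN(m.salary)=90
  8: ids {8} → MIN(m.salary)=132
  10: ids {2, 3, 5, 6} → MIN(m.salary)=50

Ops | 90 ; Legal | 132 ; Finance | 50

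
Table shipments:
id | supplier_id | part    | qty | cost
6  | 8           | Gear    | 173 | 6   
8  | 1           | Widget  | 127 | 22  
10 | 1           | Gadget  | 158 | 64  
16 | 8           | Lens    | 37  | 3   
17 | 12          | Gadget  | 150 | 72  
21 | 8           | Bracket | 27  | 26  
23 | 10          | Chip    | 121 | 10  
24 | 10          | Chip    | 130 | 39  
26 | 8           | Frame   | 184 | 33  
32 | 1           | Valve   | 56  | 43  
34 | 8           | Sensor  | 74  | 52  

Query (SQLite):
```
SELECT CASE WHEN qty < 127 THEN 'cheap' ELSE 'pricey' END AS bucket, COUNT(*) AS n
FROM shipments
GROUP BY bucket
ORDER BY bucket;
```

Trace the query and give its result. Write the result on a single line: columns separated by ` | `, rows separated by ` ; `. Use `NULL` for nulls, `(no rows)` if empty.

Bucket rows by qty < 127 → 'cheap' else 'pricey'; count each bucket.

cheap | 5 ; pricey | 6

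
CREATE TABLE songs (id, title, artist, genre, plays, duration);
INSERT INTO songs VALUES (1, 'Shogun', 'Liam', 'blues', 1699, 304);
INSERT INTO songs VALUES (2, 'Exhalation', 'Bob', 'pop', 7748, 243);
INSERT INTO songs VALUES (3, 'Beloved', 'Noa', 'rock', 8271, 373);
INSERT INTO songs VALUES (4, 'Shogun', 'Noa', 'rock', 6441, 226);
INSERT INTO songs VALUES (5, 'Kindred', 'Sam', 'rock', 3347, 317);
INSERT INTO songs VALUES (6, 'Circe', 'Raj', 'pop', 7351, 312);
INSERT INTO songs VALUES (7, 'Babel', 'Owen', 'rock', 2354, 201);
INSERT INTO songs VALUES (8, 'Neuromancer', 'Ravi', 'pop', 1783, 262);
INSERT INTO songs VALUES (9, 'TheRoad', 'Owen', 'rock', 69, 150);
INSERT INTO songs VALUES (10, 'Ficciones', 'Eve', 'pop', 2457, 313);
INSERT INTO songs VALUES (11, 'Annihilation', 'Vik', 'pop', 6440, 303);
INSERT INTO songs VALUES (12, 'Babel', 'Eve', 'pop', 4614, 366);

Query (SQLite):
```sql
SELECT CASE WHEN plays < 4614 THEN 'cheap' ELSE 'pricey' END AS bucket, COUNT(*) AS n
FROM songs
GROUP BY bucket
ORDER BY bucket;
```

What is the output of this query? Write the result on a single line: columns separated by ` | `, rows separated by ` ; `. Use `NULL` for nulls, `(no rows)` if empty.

Bucket rows by plays < 4614 → 'cheap' else 'pricey'; count each bucket.

cheap | 6 ; pricey | 6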